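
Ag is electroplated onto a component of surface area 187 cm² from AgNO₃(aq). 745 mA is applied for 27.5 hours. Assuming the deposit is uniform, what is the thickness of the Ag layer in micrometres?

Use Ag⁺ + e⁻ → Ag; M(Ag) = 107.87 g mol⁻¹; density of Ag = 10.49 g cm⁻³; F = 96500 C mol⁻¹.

Q = I·t = 0.7450 × 99000 = 73760 C; n(e⁻) = 0.7643 mol.
n(Ag) = n(e⁻)/1 = 0.7643 mol, so m = 0.7643 × 107.87 = 82.45 g.
Volume = m/ρ = 82.45 / 10.49 = 7.859 cm³.
Thickness = V/A = 7.859 / 187 = 0.0420 cm = 420 μm.

420 μm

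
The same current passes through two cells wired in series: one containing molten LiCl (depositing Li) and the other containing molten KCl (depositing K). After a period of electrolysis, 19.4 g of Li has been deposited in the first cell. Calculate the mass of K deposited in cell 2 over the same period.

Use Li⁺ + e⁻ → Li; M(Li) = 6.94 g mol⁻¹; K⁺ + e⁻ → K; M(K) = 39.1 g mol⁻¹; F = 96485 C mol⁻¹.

109 g

n(Li) = 19.4 / 6.94 = 2.795 mol.
Since Li⁺ + e⁻ → Li, n(e⁻) passed = 1 × 2.795 = 2.795 mol.
Cells in series carry the same charge, so the same 2.795 mol of electrons passes through cell 2.
K⁺ + e⁻ → K, so n(K) = 2.795 / 1 = 2.795 mol.
m(K) = 2.795 × 39.1 = 109 g.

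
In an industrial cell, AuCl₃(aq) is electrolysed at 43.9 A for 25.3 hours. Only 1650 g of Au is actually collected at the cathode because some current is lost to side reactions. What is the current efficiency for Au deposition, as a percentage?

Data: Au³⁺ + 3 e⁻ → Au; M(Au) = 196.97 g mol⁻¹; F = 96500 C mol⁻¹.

Q = I·t = 43.90 × 91080 = 3998000 C; n(e⁻) = 3998000/96500 = 41.43 mol.
Theoretical n(Au) = n(e⁻)/3 = 13.81 mol, i.e. m_theo = 13.81 × 196.97 = 2720 g.
Efficiency = m_actual / m_theo = 1650 / 2720 = 60.7 %.

60.7 %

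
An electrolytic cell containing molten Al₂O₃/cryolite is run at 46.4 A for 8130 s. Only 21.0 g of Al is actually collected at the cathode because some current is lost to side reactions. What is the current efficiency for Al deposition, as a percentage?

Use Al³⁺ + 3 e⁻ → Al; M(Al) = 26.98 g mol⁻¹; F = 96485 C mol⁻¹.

59.7 %

Q = I·t = 46.40 × 8130.0 = 377200 C; n(e⁻) = 377200/96485 = 3.910 mol.
Theoretical n(Al) = n(e⁻)/3 = 1.303 mol, i.e. m_theo = 1.303 × 26.98 = 35.16 g.
Efficiency = m_actual / m_theo = 21.0 / 35.16 = 59.7 %.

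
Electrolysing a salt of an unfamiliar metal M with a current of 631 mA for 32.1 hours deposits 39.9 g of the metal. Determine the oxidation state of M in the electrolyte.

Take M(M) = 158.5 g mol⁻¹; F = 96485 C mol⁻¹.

Q = I·t = 0.6310 A × 115560 s = 72920 C, so n(e⁻) = 72920/96485 = 0.7557 mol.
n(M) deposited = 39.9 / 158.5 = 0.2517 mol.
Electrons per atom = n(e⁻)/n(M) = 0.7557 / 0.2517 = 3.00 ≈ 3, so the ion is M³⁺.

+3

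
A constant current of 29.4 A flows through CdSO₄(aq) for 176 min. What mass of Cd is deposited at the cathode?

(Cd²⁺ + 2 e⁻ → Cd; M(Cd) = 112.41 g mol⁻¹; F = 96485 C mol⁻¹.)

Q = I·t = 29.40 A × 10560 s = 310500 C.
n(e⁻) = Q/F = 310500 / 96485 = 3.218 mol.
Cd²⁺ + 2 e⁻ → Cd, so n(Cd) = n(e⁻)/2 = 1.609 mol.
m = n·M = 1.609 × 112.41 = 181 g.

181 g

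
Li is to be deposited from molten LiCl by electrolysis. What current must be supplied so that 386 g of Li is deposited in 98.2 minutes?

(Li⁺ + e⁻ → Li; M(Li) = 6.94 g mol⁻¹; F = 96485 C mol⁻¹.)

n(Li) = 386 / 6.94 = 55.62 mol.
n(e⁻) = 1 × 55.62 = 55.62 mol.
Q = n(e⁻)·F = 55.62 × 96485 = 5366000 C.
I = Q/t = 5366000 / 5892.0 s = 911 A.

911 A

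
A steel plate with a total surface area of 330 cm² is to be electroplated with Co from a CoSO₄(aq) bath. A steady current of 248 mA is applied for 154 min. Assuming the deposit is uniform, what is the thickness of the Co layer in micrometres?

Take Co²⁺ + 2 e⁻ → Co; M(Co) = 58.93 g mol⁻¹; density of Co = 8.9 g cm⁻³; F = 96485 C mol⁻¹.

Q = I·t = 0.2480 × 9240.0 = 2292 C; n(e⁻) = 0.02375 mol.
n(Co) = n(e⁻)/2 = 0.01188 mol, so m = 0.01188 × 58.93 = 0.6998 g.
Volume = m/ρ = 0.6998 / 8.9 = 0.07863 cm³.
Thickness = V/A = 0.07863 / 330 = 2.38 × 10⁻⁴ cm = 2.38 μm.

2.38 μm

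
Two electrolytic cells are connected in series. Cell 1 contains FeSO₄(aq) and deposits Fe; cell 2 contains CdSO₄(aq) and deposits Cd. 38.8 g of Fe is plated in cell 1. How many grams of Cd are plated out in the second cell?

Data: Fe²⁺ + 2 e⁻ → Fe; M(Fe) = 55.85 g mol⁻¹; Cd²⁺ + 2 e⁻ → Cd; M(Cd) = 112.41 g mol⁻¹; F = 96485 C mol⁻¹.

78.1 g

n(Fe) = 38.8 / 55.85 = 0.6947 mol.
Since Fe²⁺ + 2 e⁻ → Fe, n(e⁻) passed = 2 × 0.6947 = 1.389 mol.
Cells in series carry the same charge, so the same 1.389 mol of electrons passes through cell 2.
Cd²⁺ + 2 e⁻ → Cd, so n(Cd) = 1.389 / 2 = 0.6947 mol.
m(Cd) = 0.6947 × 112.41 = 78.1 g.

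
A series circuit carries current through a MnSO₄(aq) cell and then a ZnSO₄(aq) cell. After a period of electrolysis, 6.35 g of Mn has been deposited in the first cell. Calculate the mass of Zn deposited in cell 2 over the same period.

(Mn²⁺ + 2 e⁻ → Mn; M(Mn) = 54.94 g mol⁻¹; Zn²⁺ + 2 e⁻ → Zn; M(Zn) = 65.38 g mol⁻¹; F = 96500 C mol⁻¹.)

n(Mn) = 6.35 / 54.94 = 0.1156 mol.
Since Mn²⁺ + 2 e⁻ → Mn, n(e⁻) passed = 2 × 0.1156 = 0.2312 mol.
Cells in series carry the same charge, so the same 0.2312 mol of electrons passes through cell 2.
Zn²⁺ + 2 e⁻ → Zn, so n(Zn) = 0.2312 / 2 = 0.1156 mol.
m(Zn) = 0.1156 × 65.38 = 7.56 g.

7.56 g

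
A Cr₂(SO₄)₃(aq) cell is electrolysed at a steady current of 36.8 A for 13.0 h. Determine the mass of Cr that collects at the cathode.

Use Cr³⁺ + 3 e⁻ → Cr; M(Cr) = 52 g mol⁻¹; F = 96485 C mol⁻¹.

309 g

Q = I·t = 36.80 A × 46800 s = 1722000 C.
n(e⁻) = Q/F = 1722000 / 96485 = 17.85 mol.
Cr³⁺ + 3 e⁻ → Cr, so n(Cr) = n(e⁻)/3 = 5.950 mol.
m = n·M = 5.950 × 52 = 309 g.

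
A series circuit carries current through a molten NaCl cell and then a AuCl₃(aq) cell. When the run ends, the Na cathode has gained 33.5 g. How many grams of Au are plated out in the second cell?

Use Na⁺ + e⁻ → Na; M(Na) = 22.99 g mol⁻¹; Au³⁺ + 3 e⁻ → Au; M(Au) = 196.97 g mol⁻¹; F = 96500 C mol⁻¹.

n(Na) = 33.5 / 22.99 = 1.457 mol.
Since Na⁺ + e⁻ → Na, n(e⁻) passed = 1 × 1.457 = 1.457 mol.
Cells in series carry the same charge, so the same 1.457 mol of electrons passes through cell 2.
Au³⁺ + 3 e⁻ → Au, so n(Au) = 1.457 / 3 = 0.4857 mol.
m(Au) = 0.4857 × 196.97 = 95.7 g.

95.7 g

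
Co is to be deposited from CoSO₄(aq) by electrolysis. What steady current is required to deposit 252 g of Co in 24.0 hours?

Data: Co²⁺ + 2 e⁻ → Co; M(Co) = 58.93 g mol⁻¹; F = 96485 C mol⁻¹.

9.55 A

n(Co) = 252 / 58.93 = 4.276 mol.
n(e⁻) = 2 × 4.276 = 8.553 mol.
Q = n(e⁻)·F = 8.553 × 96485 = 825200 C.
I = Q/t = 825200 / 86400 s = 9.55 A.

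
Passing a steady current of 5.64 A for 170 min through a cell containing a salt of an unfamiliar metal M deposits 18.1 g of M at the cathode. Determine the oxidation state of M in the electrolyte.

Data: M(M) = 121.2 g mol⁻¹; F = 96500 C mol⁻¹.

Q = I·t = 5.640 A × 10200 s = 57530 C, so n(e⁻) = 57530/96500 = 0.5961 mol.
n(M) deposited = 18.1 / 121.2 = 0.1493 mol.
Electrons per atom = n(e⁻)/n(M) = 0.5961 / 0.1493 = 3.99 ≈ 4, so the ion is M⁴⁺.

+4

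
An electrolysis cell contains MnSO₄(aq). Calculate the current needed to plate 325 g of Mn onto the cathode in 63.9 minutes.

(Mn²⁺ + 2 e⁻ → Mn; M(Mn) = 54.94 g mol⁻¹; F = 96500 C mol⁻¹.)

n(Mn) = 325 / 54.94 = 5.916 mol.
n(e⁻) = 2 × 5.916 = 11.83 mol.
Q = n(e⁻)·F = 11.83 × 96500 = 1142000 C.
I = Q/t = 1142000 / 3834.0 s = 298 A.

298 A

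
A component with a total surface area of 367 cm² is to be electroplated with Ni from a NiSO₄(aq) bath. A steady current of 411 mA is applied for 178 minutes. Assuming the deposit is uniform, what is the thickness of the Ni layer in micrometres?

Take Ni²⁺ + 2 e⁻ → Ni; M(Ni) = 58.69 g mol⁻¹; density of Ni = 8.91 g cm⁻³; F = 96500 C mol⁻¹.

Q = I·t = 0.4110 × 10680 = 4389 C; n(e⁻) = 0.04549 mol.
n(Ni) = n(e⁻)/2 = 0.02274 mol, so m = 0.02274 × 58.69 = 1.335 g.
Volume = m/ρ = 1.335 / 8.91 = 0.1498 cm³.
Thickness = V/A = 0.1498 / 367 = 4.08 × 10⁻⁴ cm = 4.08 μm.

4.08 μm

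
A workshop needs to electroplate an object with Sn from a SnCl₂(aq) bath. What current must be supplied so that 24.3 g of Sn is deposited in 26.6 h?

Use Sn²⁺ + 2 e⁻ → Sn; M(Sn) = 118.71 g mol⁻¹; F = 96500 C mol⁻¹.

0.413 A

n(Sn) = 24.3 / 118.71 = 0.2047 mol.
n(e⁻) = 2 × 0.2047 = 0.4094 mol.
Q = n(e⁻)·F = 0.4094 × 96500 = 39510 C.
I = Q/t = 39510 / 95760 s = 0.413 A.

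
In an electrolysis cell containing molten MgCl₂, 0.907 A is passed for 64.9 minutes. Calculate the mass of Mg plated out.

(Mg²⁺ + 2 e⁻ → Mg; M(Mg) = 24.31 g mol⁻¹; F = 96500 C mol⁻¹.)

0.445 g

Q = I·t = 0.9070 A × 3894.0 s = 3532 C.
n(e⁻) = Q/F = 3532 / 96500 = 0.03660 mol.
Mg²⁺ + 2 e⁻ → Mg, so n(Mg) = n(e⁻)/2 = 0.01830 mol.
m = n·M = 0.01830 × 24.31 = 0.445 g.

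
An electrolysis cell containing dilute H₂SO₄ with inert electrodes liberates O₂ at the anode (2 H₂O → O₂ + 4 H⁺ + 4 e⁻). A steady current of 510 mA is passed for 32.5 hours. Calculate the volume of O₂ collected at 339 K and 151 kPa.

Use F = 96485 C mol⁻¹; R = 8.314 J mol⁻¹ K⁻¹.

2.89 L

Q = I·t = 0.5100 A × 117000 s = 59670 C.
n(e⁻) = Q/F = 59670 / 96485 = 0.6184 mol.
4 electrons are transferred per O₂ molecule, so n(O₂) = 0.6184 / 4 = 0.1546 mol.
V = nRT/P = (0.1546 × 8.314 × 339) / (151 × 10³ Pa) = 0.00289 m³ = 2.89 L.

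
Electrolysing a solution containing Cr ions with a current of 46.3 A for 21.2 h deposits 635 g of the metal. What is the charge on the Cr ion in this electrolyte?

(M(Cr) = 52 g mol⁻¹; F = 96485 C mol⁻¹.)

Q = I·t = 46.30 A × 76320 s = 3534000 C, so n(e⁻) = 3534000/96485 = 36.62 mol.
n(Cr) deposited = 635 / 52 = 12.21 mol.
Electrons per atom = n(e⁻)/n(Cr) = 36.62 / 12.21 = 3.00 ≈ 3, so the ion is Cr³⁺.

+3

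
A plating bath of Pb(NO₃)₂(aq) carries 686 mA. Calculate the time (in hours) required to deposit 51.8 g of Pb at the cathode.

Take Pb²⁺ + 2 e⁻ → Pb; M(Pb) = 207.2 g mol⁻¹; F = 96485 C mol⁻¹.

n(Pb) = m/M = 51.8 / 207.2 = 0.2500 mol.
Each Pb atom requires 2 electrons, so n(e⁻) = 2 × 0.2500 = 0.5000 mol.
Q = n(e⁻)·F = 0.5000 × 96485 = 48240 C.
t = Q/I = 48240 / 0.6860 A = 70320 s = 19.5 h.

19.5 h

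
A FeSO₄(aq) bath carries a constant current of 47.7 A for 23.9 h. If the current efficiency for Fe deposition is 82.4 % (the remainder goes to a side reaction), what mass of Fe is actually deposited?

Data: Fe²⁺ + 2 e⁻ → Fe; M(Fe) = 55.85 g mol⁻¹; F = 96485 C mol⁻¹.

979 g

Q = I·t = 47.70 × 86040 = 4104000 C.
n(e⁻) = 4104000/96485 = 42.54 mol; theoretically n(Fe) = 42.54/2 = 21.27 mol, m_theo = 1188 g.
At 82.4 % efficiency, m_actual = 0.824 × 1188 = 979 g.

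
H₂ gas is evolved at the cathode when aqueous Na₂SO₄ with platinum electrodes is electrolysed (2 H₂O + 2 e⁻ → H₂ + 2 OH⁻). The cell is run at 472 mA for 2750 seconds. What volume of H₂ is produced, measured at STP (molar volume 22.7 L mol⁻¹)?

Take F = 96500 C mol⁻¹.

0.153 L

Q = I·t = 0.4720 A × 2750.0 s = 1298 C.
n(e⁻) = Q/F = 1298 / 96500 = 0.01345 mol.
2 electrons are transferred per H₂ molecule, so n(H₂) = 0.01345 / 2 = 0.006725 mol.
V = n × V_m = 0.006725 × 22.7 = 0.153 L.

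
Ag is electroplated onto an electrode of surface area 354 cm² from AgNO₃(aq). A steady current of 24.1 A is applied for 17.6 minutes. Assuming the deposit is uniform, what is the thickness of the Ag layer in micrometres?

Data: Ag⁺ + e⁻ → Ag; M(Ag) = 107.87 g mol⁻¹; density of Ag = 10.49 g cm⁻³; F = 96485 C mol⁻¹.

76.6 μm

Q = I·t = 24.10 × 1056.0 = 25450 C; n(e⁻) = 0.2638 mol.
n(Ag) = n(e⁻)/1 = 0.2638 mol, so m = 0.2638 × 107.87 = 28.45 g.
Volume = m/ρ = 28.45 / 10.49 = 2.712 cm³.
Thickness = V/A = 2.712 / 354 = 0.00766 cm = 76.6 μm.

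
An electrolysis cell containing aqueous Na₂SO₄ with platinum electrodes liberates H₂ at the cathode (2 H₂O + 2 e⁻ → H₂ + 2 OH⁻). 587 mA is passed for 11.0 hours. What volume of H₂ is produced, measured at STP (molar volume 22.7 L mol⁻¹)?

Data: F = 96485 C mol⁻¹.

Q = I·t = 0.5870 A × 39600 s = 23250 C.
n(e⁻) = Q/F = 23250 / 96485 = 0.2409 mol.
2 electrons are transferred per H₂ molecule, so n(H₂) = 0.2409 / 2 = 0.1205 mol.
V = n × V_m = 0.1205 × 22.7 = 2.73 L.

2.73 L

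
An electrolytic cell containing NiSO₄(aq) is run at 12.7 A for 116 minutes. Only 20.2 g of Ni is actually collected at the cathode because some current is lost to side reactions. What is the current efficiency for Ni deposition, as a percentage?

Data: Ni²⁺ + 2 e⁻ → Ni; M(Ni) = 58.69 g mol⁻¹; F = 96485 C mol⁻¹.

Q = I·t = 12.70 × 6960.0 = 88390 C; n(e⁻) = 88390/96485 = 0.9161 mol.
Theoretical n(Ni) = n(e⁻)/2 = 0.4581 mol, i.e. m_theo = 0.4581 × 58.69 = 26.88 g.
Efficiency = m_actual / m_theo = 20.2 / 26.88 = 75.1 %.

75.1 %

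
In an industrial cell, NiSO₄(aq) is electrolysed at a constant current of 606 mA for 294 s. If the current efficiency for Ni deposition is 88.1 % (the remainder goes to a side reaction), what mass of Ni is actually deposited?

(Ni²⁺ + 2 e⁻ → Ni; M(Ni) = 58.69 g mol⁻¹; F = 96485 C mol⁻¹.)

0.0477 g

Q = I·t = 0.6060 × 294.00 = 178.2 C.
n(e⁻) = 178.2/96485 = 0.001847 mol; theoretically n(Ni) = 0.001847/2 = 0.0009233 mol, m_theo = 0.05419 g.
At 88.1 % efficiency, m_actual = 0.881 × 0.05419 = 0.0477 g.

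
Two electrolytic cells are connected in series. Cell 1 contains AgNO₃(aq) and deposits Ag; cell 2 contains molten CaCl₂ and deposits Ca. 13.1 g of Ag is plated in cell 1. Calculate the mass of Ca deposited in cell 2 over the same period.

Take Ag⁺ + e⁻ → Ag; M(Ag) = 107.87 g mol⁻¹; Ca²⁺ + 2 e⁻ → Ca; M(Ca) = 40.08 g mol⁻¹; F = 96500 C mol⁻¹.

2.43 g

n(Ag) = 13.1 / 107.87 = 0.1214 mol.
Since Ag⁺ + e⁻ → Ag, n(e⁻) passed = 1 × 0.1214 = 0.1214 mol.
Cells in series carry the same charge, so the same 0.1214 mol of electrons passes through cell 2.
Ca²⁺ + 2 e⁻ → Ca, so n(Ca) = 0.1214 / 2 = 0.06072 mol.
m(Ca) = 0.06072 × 40.08 = 2.43 g.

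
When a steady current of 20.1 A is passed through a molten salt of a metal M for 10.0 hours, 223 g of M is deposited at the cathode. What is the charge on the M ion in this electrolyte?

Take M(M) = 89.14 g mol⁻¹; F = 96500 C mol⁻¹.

Q = I·t = 20.10 A × 36000 s = 723600 C, so n(e⁻) = 723600/96500 = 7.498 mol.
n(M) deposited = 223 / 89.14 = 2.502 mol.
Electrons per atom = n(e⁻)/n(M) = 7.498 / 2.502 = 3.00 ≈ 3, so the ion is M³⁺.

+3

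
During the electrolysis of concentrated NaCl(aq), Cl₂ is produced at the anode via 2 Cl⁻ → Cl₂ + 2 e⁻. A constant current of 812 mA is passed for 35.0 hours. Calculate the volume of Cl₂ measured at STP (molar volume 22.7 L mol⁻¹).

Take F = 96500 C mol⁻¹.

12.0 L

Q = I·t = 0.8120 A × 126000 s = 102300 C.
n(e⁻) = Q/F = 102300 / 96500 = 1.060 mol.
2 electrons are transferred per Cl₂ molecule, so n(Cl₂) = 1.060 / 2 = 0.5301 mol.
V = n × V_m = 0.5301 × 22.7 = 12.0 L.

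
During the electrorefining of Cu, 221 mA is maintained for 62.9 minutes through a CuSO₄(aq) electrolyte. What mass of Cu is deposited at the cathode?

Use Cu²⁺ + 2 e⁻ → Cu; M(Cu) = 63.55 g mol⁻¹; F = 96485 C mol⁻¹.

Q = I·t = 0.2210 A × 3774.0 s = 834.1 C.
n(e⁻) = Q/F = 834.1 / 96485 = 0.008644 mol.
Cu²⁺ + 2 e⁻ → Cu, so n(Cu) = n(e⁻)/2 = 0.004322 mol.
m = n·M = 0.004322 × 63.55 = 0.275 g.

0.275 g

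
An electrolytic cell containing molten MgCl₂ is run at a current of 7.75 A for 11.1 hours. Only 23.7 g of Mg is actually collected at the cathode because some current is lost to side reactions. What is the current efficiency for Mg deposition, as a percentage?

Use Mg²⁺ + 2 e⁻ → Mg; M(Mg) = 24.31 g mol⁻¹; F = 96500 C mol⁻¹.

60.8 %

Q = I·t = 7.750 × 39960 = 309700 C; n(e⁻) = 309700/96500 = 3.209 mol.
Theoretical n(Mg) = n(e⁻)/2 = 1.605 mol, i.e. m_theo = 1.605 × 24.31 = 39.01 g.
Efficiency = m_actual / m_theo = 23.7 / 39.01 = 60.8 %.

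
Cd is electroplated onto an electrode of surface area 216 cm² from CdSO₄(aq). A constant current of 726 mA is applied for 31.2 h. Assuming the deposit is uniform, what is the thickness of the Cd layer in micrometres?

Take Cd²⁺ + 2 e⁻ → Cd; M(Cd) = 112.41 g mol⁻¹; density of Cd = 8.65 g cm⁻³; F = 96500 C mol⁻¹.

Q = I·t = 0.7260 × 112320 = 81540 C; n(e⁻) = 0.8450 mol.
n(Cd) = n(e⁻)/2 = 0.4225 mol, so m = 0.4225 × 112.41 = 47.49 g.
Volume = m/ρ = 47.49 / 8.65 = 5.491 cm³.
Thickness = V/A = 5.491 / 216 = 0.0254 cm = 254 μm.

254 μm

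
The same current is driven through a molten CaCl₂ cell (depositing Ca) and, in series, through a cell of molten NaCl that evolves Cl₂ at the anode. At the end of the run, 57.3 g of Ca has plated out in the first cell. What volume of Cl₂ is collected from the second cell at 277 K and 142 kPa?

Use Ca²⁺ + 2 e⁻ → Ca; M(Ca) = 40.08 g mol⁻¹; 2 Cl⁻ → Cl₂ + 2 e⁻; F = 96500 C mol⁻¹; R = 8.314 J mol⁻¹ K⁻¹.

23.2 L

n(Ca) = 57.3 / 40.08 = 1.430 mol, so n(e⁻) = 2 × 1.430 = 2.859 mol.
The cells are in series, so the same 2.859 mol of electrons passes through the second cell.
2 Cl⁻ → Cl₂ + 2 e⁻ — 2 mol e⁻ per mol Cl₂, so n(Cl₂) = 2.859/2 = 1.430 mol.
V = nRT/P = (1.430 × 8.314 × 277) / (142 × 10³) = 0.0232 m³ = 23.2 L.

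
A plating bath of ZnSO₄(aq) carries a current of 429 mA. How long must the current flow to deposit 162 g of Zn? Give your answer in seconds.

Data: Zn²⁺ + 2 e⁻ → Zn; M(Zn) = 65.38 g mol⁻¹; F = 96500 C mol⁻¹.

n(Zn) = m/M = 162 / 65.38 = 2.478 mol.
Each Zn atom requires 2 electrons, so n(e⁻) = 2 × 2.478 = 4.956 mol.
Q = n(e⁻)·F = 4.956 × 96500 = 478200 C.
t = Q/I = 478200 / 0.4290 A = 1115000 s.

1.11 × 10⁶ s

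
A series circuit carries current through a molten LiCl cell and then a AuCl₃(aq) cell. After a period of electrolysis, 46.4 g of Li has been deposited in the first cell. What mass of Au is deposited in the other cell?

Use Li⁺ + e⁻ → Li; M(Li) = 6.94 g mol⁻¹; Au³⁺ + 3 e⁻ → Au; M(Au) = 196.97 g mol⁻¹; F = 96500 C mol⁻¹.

n(Li) = 46.4 / 6.94 = 6.686 mol.
Since Li⁺ + e⁻ → Li, n(e⁻) passed = 1 × 6.686 = 6.686 mol.
Cells in series carry the same charge, so the same 6.686 mol of electrons passes through cell 2.
Au³⁺ + 3 e⁻ → Au, so n(Au) = 6.686 / 3 = 2.229 mol.
m(Au) = 2.229 × 196.97 = 439 g.

439 g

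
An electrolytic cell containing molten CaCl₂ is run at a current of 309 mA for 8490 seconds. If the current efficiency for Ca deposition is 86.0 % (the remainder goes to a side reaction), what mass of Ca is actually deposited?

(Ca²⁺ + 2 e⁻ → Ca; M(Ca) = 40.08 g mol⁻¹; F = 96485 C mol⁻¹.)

0.469 g

Q = I·t = 0.3090 × 8490.0 = 2623 C.
n(e⁻) = 2623/96485 = 0.02719 mol; theoretically n(Ca) = 0.02719/2 = 0.01359 mol, m_theo = 0.5449 g.
At 86.0 % efficiency, m_actual = 0.860 × 0.5449 = 0.469 g.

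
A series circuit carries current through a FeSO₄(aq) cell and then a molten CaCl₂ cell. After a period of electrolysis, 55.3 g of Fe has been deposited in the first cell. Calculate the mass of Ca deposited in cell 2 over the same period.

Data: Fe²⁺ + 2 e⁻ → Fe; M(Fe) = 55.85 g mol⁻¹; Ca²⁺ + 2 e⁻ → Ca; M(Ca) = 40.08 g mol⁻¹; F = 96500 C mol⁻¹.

39.7 g

n(Fe) = 55.3 / 55.85 = 0.9902 mol.
Since Fe²⁺ + 2 e⁻ → Fe, n(e⁻) passed = 2 × 0.9902 = 1.980 mol.
Cells in series carry the same charge, so the same 1.980 mol of electrons passes through cell 2.
Ca²⁺ + 2 e⁻ → Ca, so n(Ca) = 1.980 / 2 = 0.9902 mol.
m(Ca) = 0.9902 × 40.08 = 39.7 g.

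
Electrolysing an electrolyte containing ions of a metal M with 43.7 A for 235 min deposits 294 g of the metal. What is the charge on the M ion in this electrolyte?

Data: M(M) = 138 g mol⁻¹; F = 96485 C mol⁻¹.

+3

Q = I·t = 43.70 A × 14100 s = 616200 C, so n(e⁻) = 616200/96485 = 6.386 mol.
n(M) deposited = 294 / 138 = 2.130 mol.
Electrons per atom = n(e⁻)/n(M) = 6.386 / 2.130 = 3.00 ≈ 3, so the ion is M³⁺.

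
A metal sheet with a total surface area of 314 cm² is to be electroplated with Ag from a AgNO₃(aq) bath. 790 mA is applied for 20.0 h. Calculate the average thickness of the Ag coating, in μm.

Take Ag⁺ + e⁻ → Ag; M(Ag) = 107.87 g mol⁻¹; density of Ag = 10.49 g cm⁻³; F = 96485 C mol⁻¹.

193 μm

Q = I·t = 0.7900 × 72000 = 56880 C; n(e⁻) = 0.5895 mol.
n(Ag) = n(e⁻)/1 = 0.5895 mol, so m = 0.5895 × 107.87 = 63.59 g.
Volume = m/ρ = 63.59 / 10.49 = 6.062 cm³.
Thickness = V/A = 6.062 / 314 = 0.0193 cm = 193 μm.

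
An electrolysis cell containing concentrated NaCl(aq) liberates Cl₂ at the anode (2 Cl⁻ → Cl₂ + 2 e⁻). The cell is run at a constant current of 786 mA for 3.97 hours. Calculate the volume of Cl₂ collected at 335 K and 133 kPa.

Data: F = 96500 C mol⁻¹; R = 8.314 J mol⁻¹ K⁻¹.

1.22 L

Q = I·t = 0.7860 A × 14292 s = 11230 C.
n(e⁻) = Q/F = 11230 / 96500 = 0.1164 mol.
2 electrons are transferred per Cl₂ molecule, so n(Cl₂) = 0.1164 / 2 = 0.05820 mol.
V = nRT/P = (0.05820 × 8.314 × 335) / (133 × 10³ Pa) = 0.00122 m³ = 1.22 L.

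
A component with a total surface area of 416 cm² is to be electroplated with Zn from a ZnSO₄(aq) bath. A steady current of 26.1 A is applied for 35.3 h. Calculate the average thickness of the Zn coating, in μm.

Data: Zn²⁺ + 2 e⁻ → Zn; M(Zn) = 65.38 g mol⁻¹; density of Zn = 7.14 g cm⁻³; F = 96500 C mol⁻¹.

Q = I·t = 26.10 × 127080 = 3317000 C; n(e⁻) = 34.37 mol.
n(Zn) = n(e⁻)/2 = 17.19 mol, so m = 17.19 × 65.38 = 1124 g.
Volume = m/ρ = 1124 / 7.14 = 157.4 cm³.
Thickness = V/A = 157.4 / 416 = 0.378 cm = 3780 μm.

3780 μm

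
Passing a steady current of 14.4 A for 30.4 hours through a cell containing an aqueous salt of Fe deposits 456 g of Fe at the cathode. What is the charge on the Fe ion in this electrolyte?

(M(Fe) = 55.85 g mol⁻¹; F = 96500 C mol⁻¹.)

Q = I·t = 14.40 A × 109440 s = 1576000 C, so n(e⁻) = 1576000/96500 = 16.33 mol.
n(Fe) deposited = 456 / 55.85 = 8.165 mol.
Electrons per atom = n(e⁻)/n(Fe) = 16.33 / 8.165 = 2.00 ≈ 2, so the ion is Fe²⁺.

+2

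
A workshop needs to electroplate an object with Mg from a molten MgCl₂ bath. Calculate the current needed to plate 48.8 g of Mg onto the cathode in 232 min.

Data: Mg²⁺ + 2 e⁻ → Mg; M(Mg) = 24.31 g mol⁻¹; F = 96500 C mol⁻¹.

n(Mg) = 48.8 / 24.31 = 2.007 mol.
n(e⁻) = 2 × 2.007 = 4.015 mol.
Q = n(e⁻)·F = 4.015 × 96500 = 387400 C.
I = Q/t = 387400 / 13920 s = 27.8 A.

27.8 A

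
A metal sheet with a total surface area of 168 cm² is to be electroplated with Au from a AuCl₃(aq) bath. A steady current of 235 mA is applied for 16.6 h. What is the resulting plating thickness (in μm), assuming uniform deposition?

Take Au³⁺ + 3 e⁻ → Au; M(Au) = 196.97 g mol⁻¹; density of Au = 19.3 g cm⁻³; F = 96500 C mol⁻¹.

Q = I·t = 0.2350 × 59760 = 14040 C; n(e⁻) = 0.1455 mol.
n(Au) = n(e⁻)/3 = 0.04851 mol, so m = 0.04851 × 196.97 = 9.555 g.
Volume = m/ρ = 9.555 / 19.3 = 0.4951 cm³.
Thickness = V/A = 0.4951 / 168 = 0.00295 cm = 29.5 μm.

29.5 μm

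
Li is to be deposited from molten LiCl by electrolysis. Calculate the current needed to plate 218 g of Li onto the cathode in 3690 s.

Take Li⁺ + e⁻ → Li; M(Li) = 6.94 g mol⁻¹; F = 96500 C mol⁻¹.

821 A

n(Li) = 218 / 6.94 = 31.41 mol.
n(e⁻) = 1 × 31.41 = 31.41 mol.
Q = n(e⁻)·F = 31.41 × 96500 = 3031000 C.
I = Q/t = 3031000 / 3690.0 s = 821 A.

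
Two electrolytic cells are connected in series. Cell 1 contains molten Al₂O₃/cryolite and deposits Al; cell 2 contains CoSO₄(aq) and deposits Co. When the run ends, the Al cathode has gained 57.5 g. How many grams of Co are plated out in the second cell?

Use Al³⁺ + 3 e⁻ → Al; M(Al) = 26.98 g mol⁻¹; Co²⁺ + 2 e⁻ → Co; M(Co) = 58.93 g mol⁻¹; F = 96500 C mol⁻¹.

188 g

n(Al) = 57.5 / 26.98 = 2.131 mol.
Since Al³⁺ + 3 e⁻ → Al, n(e⁻) passed = 3 × 2.131 = 6.394 mol.
Cells in series carry the same charge, so the same 6.394 mol of electrons passes through cell 2.
Co²⁺ + 2 e⁻ → Co, so n(Co) = 6.394 / 2 = 3.197 mol.
m(Co) = 3.197 × 58.93 = 188 g.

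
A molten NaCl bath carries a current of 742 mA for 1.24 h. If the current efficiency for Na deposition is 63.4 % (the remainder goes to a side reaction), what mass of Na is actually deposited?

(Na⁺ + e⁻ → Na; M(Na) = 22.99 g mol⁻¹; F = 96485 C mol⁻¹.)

Q = I·t = 0.7420 × 4464.0 = 3312 C.
n(e⁻) = 3312/96485 = 0.03433 mol; theoretically n(Na) = 0.03433/1 = 0.03433 mol, m_theo = 0.7892 g.
At 63.4 % efficiency, m_actual = 0.634 × 0.7892 = 0.500 g.

0.500 g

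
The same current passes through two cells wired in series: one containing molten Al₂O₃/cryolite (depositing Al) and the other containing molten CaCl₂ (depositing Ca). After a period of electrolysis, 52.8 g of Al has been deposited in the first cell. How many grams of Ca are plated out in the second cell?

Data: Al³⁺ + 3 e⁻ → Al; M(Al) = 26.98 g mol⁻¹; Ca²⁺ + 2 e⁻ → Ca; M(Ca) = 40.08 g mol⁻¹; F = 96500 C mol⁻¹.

118 g

n(Al) = 52.8 / 26.98 = 1.957 mol.
Since Al³⁺ + 3 e⁻ → Al, n(e⁻) passed = 3 × 1.957 = 5.871 mol.
Cells in series carry the same charge, so the same 5.871 mol of electrons passes through cell 2.
Ca²⁺ + 2 e⁻ → Ca, so n(Ca) = 5.871 / 2 = 2.936 mol.
m(Ca) = 2.936 × 40.08 = 118 g.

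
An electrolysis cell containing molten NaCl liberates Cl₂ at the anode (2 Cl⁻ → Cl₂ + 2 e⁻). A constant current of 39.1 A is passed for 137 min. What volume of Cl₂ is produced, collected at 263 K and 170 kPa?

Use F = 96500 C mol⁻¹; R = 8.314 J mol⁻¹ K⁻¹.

Q = I·t = 39.10 A × 8220.0 s = 321400 C.
n(e⁻) = Q/F = 321400 / 96500 = 3.331 mol.
2 electrons are transferred per Cl₂ molecule, so n(Cl₂) = 3.331 / 2 = 1.665 mol.
V = nRT/P = (1.665 × 8.314 × 263) / (170 × 10³ Pa) = 0.0214 m³ = 21.4 L.

21.4 L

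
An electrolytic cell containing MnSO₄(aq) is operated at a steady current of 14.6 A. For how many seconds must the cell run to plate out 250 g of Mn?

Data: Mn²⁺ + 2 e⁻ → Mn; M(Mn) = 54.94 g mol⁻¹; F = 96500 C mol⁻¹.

60200 s

n(Mn) = m/M = 250 / 54.94 = 4.550 mol.
Each Mn atom requires 2 electrons, so n(e⁻) = 2 × 4.550 = 9.101 mol.
Q = n(e⁻)·F = 9.101 × 96500 = 878200 C.
t = Q/I = 878200 / 14.60 A = 60150 s.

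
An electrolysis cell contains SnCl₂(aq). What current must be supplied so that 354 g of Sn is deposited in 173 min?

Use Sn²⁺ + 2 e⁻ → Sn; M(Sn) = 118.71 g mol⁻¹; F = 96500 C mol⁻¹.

n(Sn) = 354 / 118.71 = 2.982 mol.
n(e⁻) = 2 × 2.982 = 5.964 mol.
Q = n(e⁻)·F = 5.964 × 96500 = 575500 C.
I = Q/t = 575500 / 10380 s = 55.4 A.

55.4 A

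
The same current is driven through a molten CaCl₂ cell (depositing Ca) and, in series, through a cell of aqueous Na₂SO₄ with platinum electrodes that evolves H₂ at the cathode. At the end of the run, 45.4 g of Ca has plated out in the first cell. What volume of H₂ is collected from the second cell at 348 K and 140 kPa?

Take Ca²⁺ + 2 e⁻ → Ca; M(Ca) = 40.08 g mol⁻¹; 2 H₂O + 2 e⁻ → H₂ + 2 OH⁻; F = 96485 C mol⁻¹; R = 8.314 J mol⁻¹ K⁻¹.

23.4 L

n(Ca) = 45.4 / 40.08 = 1.133 mol, so n(e⁻) = 2 × 1.133 = 2.265 mol.
The cells are in series, so the same 2.265 mol of electrons passes through the second cell.
2 H₂O + 2 e⁻ → H₂ + 2 OH⁻ — 2 mol e⁻ per mol H₂, so n(H₂) = 2.265/2 = 1.133 mol.
V = nRT/P = (1.133 × 8.314 × 348) / (140 × 10³) = 0.0234 m³ = 23.4 L.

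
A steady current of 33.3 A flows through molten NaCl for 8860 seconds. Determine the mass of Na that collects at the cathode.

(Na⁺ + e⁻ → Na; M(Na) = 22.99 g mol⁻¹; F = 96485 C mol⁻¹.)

Q = I·t = 33.30 A × 8860.0 s = 295000 C.
n(e⁻) = Q/F = 295000 / 96485 = 3.058 mol.
Na⁺ + e⁻ → Na, so n(Na) = n(e⁻)/1 = 3.058 mol.
m = n·M = 3.058 × 22.99 = 70.3 g.

70.3 g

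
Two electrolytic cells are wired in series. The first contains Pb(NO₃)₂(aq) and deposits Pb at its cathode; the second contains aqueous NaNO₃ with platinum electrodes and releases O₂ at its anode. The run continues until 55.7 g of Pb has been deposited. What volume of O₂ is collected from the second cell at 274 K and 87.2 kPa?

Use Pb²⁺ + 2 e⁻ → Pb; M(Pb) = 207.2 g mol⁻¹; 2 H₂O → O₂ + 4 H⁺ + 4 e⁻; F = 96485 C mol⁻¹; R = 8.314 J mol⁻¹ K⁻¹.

n(Pb) = 55.7 / 207.2 = 0.2688 mol, so n(e⁻) = 2 × 0.2688 = 0.5376 mol.
The cells are in series, so the same 0.5376 mol of electrons passes through the second cell.
2 H₂O → O₂ + 4 H⁺ + 4 e⁻ — 4 mol e⁻ per mol O₂, so n(O₂) = 0.5376/4 = 0.1344 mol.
V = nRT/P = (0.1344 × 8.314 × 274) / (87.2 × 10³) = 0.00351 m³ = 3.51 L.

3.51 L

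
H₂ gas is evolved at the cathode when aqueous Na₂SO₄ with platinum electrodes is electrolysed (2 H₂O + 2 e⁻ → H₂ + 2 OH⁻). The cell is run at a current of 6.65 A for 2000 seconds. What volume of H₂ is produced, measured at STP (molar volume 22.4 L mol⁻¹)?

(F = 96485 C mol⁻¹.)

1.54 L

Q = I·t = 6.650 A × 2000.0 s = 13300 C.
n(e⁻) = Q/F = 13300 / 96485 = 0.1378 mol.
2 electrons are transferred per H₂ molecule, so n(H₂) = 0.1378 / 2 = 0.06892 mol.
V = n × V_m = 0.06892 × 22.4 = 1.54 L.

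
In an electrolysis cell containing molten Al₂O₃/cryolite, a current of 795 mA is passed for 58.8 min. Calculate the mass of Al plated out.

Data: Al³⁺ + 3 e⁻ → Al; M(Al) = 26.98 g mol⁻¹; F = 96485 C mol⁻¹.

Q = I·t = 0.7950 A × 3528.0 s = 2805 C.
n(e⁻) = Q/F = 2805 / 96485 = 0.02907 mol.
Al³⁺ + 3 e⁻ → Al, so n(Al) = n(e⁻)/3 = 0.009690 mol.
m = n·M = 0.009690 × 26.98 = 0.261 g.

0.261 g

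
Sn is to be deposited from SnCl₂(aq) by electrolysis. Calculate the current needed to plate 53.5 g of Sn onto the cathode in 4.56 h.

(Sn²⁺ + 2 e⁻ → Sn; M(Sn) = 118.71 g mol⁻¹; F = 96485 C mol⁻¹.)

n(Sn) = 53.5 / 118.71 = 0.4507 mol.
n(e⁻) = 2 × 0.4507 = 0.9014 mol.
Q = n(e⁻)·F = 0.9014 × 96485 = 86970 C.
I = Q/t = 86970 / 16416 s = 5.30 A.

5.30 A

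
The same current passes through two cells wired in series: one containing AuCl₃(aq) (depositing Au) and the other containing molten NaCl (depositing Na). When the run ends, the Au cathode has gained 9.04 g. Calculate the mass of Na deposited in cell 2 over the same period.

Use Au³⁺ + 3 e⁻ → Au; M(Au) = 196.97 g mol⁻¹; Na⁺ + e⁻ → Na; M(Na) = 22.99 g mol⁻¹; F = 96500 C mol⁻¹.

3.17 g

n(Au) = 9.04 / 196.97 = 0.04590 mol.
Since Au³⁺ + 3 e⁻ → Au, n(e⁻) passed = 3 × 0.04590 = 0.1377 mol.
Cells in series carry the same charge, so the same 0.1377 mol of electrons passes through cell 2.
Na⁺ + e⁻ → Na, so n(Na) = 0.1377 / 1 = 0.1377 mol.
m(Na) = 0.1377 × 22.99 = 3.17 g.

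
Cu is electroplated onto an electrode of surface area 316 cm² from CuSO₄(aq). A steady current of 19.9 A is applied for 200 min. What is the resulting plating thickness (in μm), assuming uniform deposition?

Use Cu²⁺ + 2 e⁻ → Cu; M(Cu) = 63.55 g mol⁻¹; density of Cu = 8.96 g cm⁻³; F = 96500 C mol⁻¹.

Q = I·t = 19.90 × 12000 = 238800 C; n(e⁻) = 2.475 mol.
n(Cu) = n(e⁻)/2 = 1.237 mol, so m = 1.237 × 63.55 = 78.63 g.
Volume = m/ρ = 78.63 / 8.96 = 8.776 cm³.
Thickness = V/A = 8.776 / 316 = 0.0278 cm = 278 μm.

278 μm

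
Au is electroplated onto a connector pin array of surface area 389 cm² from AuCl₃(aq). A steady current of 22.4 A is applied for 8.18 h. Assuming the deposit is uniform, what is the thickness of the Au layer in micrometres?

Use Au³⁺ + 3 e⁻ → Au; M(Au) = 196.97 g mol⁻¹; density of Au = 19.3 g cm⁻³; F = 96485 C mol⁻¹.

598 μm

Q = I·t = 22.40 × 29448 = 659600 C; n(e⁻) = 6.837 mol.
n(Au) = n(e⁻)/3 = 2.279 mol, so m = 2.279 × 196.97 = 448.9 g.
Volume = m/ρ = 448.9 / 19.3 = 23.26 cm³.
Thickness = V/A = 23.26 / 389 = 0.0598 cm = 598 μm.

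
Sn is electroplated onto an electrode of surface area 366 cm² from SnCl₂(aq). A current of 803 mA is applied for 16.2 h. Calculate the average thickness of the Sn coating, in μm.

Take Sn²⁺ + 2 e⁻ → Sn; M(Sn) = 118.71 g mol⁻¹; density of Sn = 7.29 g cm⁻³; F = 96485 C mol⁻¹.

108 μm

Q = I·t = 0.8030 × 58320 = 46830 C; n(e⁻) = 0.4854 mol.
n(Sn) = n(e⁻)/2 = 0.2427 mol, so m = 0.2427 × 118.71 = 28.81 g.
Volume = m/ρ = 28.81 / 7.29 = 3.952 cm³.
Thickness = V/A = 3.952 / 366 = 0.0108 cm = 108 μm.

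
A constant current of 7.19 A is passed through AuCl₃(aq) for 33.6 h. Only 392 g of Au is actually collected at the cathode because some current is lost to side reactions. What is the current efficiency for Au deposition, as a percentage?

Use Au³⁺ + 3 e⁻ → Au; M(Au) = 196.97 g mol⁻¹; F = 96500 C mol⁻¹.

66.2 %

Q = I·t = 7.190 × 120960 = 869700 C; n(e⁻) = 869700/96500 = 9.012 mol.
Theoretical n(Au) = n(e⁻)/3 = 3.004 mol, i.e. m_theo = 3.004 × 196.97 = 591.7 g.
Efficiency = m_actual / m_theo = 392 / 591.7 = 66.2 %.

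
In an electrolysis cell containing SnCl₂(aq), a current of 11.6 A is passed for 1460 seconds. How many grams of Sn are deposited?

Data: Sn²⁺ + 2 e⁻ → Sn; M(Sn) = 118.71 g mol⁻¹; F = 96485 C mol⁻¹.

10.4 g

Q = I·t = 11.60 A × 1460.0 s = 16940 C.
n(e⁻) = Q/F = 16940 / 96485 = 0.1755 mol.
Sn²⁺ + 2 e⁻ → Sn, so n(Sn) = n(e⁻)/2 = 0.08776 mol.
m = n·M = 0.08776 × 118.71 = 10.4 g.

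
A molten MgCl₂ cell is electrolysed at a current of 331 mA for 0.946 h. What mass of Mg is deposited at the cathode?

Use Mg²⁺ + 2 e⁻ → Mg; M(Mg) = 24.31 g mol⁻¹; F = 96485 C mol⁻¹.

Q = I·t = 0.3310 A × 3405.6 s = 1127 C.
n(e⁻) = Q/F = 1127 / 96485 = 0.01168 mol.
Mg²⁺ + 2 e⁻ → Mg, so n(Mg) = n(e⁻)/2 = 0.005842 mol.
m = n·M = 0.005842 × 24.31 = 0.142 g.

0.142 g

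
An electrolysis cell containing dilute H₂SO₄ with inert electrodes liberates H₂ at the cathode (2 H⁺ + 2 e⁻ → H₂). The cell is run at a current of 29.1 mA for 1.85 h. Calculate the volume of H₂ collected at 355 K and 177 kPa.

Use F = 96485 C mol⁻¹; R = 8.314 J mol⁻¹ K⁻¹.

0.0167 L

Q = I·t = 0.02910 A × 6660.0 s = 193.8 C.
n(e⁻) = Q/F = 193.8 / 96485 = 0.002009 mol.
2 electrons are transferred per H₂ molecule, so n(H₂) = 0.002009 / 2 = 0.001004 mol.
V = nRT/P = (0.001004 × 8.314 × 355) / (177 × 10³ Pa) = 1.67 × 10⁻⁵ m³ = 0.0167 L.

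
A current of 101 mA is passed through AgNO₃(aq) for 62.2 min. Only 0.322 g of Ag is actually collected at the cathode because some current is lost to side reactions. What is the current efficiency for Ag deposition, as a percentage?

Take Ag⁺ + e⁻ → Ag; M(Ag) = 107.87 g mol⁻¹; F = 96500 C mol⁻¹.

76.4 %

Q = I·t = 0.1010 × 3732.0 = 376.9 C; n(e⁻) = 376.9/96500 = 0.003906 mol.
Theoretical n(Ag) = n(e⁻)/1 = 0.003906 mol, i.e. m_theo = 0.003906 × 107.87 = 0.4213 g.
Efficiency = m_actual / m_theo = 0.322 / 0.4213 = 76.4 %.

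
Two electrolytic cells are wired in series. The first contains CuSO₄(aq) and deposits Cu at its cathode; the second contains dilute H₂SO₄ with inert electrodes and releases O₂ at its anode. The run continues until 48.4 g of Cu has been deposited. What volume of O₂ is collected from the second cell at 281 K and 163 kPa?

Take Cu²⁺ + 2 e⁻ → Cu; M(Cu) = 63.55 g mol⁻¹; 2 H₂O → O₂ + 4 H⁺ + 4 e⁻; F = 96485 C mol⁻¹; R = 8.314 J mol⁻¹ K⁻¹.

5.46 L

n(Cu) = 48.4 / 63.55 = 0.7616 mol, so n(e⁻) = 2 × 0.7616 = 1.523 mol.
The cells are in series, so the same 1.523 mol of electrons passes through the second cell.
2 H₂O → O₂ + 4 H⁺ + 4 e⁻ — 4 mol e⁻ per mol O₂, so n(O₂) = 1.523/4 = 0.3808 mol.
V = nRT/P = (0.3808 × 8.314 × 281) / (163 × 10³) = 0.00546 m³ = 5.46 L.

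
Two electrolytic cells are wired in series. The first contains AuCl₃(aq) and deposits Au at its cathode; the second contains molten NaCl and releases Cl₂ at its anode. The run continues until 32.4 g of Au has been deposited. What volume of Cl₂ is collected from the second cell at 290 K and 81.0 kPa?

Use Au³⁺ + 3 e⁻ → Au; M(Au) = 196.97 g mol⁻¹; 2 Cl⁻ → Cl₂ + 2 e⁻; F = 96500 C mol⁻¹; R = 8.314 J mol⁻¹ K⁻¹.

n(Au) = 32.4 / 196.97 = 0.1645 mol, so n(e⁻) = 3 × 0.1645 = 0.4935 mol.
The cells are in series, so the same 0.4935 mol of electrons passes through the second cell.
2 Cl⁻ → Cl₂ + 2 e⁻ — 2 mol e⁻ per mol Cl₂, so n(Cl₂) = 0.4935/2 = 0.2467 mol.
V = nRT/P = (0.2467 × 8.314 × 290) / (81.0 × 10³) = 0.00734 m³ = 7.34 L.

7.34 L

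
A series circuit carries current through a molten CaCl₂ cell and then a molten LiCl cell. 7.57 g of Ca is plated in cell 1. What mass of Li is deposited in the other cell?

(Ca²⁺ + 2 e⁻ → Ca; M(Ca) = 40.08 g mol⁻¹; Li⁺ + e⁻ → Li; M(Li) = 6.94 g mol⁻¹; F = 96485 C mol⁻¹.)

n(Ca) = 7.57 / 40.08 = 0.1889 mol.
Since Ca²⁺ + 2 e⁻ → Ca, n(e⁻) passed = 2 × 0.1889 = 0.3777 mol.
Cells in series carry the same charge, so the same 0.3777 mol of electrons passes through cell 2.
Li⁺ + e⁻ → Li, so n(Li) = 0.3777 / 1 = 0.3777 mol.
m(Li) = 0.3777 × 6.94 = 2.62 g.

2.62 g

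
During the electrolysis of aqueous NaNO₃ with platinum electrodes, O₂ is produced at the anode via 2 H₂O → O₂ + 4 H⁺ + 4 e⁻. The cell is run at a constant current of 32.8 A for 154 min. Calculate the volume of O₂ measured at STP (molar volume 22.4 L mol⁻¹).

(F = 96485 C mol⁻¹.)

17.6 L

Q = I·t = 32.80 A × 9240.0 s = 303100 C.
n(e⁻) = Q/F = 303100 / 96485 = 3.141 mol.
4 electrons are transferred per O₂ molecule, so n(O₂) = 3.141 / 4 = 0.7853 mol.
V = n × V_m = 0.7853 × 22.4 = 17.6 L.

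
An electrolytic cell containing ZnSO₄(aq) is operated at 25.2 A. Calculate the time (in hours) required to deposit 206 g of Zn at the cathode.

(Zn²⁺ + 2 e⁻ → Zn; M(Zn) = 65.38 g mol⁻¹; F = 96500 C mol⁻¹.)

n(Zn) = m/M = 206 / 65.38 = 3.151 mol.
Each Zn atom requires 2 electrons, so n(e⁻) = 2 × 3.151 = 6.302 mol.
Q = n(e⁻)·F = 6.302 × 96500 = 608100 C.
t = Q/I = 608100 / 25.20 A = 24130 s = 6.70 h.

6.70 h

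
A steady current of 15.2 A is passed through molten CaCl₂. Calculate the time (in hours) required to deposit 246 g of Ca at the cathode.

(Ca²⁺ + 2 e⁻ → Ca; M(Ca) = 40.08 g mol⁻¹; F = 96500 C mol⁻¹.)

21.6 h

n(Ca) = m/M = 246 / 40.08 = 6.138 mol.
Each Ca atom requires 2 electrons, so n(e⁻) = 2 × 6.138 = 12.28 mol.
Q = n(e⁻)·F = 12.28 × 96500 = 1185000 C.
t = Q/I = 1185000 / 15.20 A = 77930 s = 21.6 h.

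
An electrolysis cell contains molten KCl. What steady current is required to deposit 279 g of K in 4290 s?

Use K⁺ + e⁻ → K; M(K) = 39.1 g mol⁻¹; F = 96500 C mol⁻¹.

n(K) = 279 / 39.1 = 7.136 mol.
n(e⁻) = 1 × 7.136 = 7.136 mol.
Q = n(e⁻)·F = 7.136 × 96500 = 688600 C.
I = Q/t = 688600 / 4290.0 s = 161 A.

161 A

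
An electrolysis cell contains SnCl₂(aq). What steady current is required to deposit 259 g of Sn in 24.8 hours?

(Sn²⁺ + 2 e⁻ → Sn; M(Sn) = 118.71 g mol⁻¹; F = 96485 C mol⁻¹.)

4.72 A

n(Sn) = 259 / 118.71 = 2.182 mol.
n(e⁻) = 2 × 2.182 = 4.364 mol.
Q = n(e⁻)·F = 4.364 × 96485 = 421000 C.
I = Q/t = 421000 / 89280 s = 4.72 A.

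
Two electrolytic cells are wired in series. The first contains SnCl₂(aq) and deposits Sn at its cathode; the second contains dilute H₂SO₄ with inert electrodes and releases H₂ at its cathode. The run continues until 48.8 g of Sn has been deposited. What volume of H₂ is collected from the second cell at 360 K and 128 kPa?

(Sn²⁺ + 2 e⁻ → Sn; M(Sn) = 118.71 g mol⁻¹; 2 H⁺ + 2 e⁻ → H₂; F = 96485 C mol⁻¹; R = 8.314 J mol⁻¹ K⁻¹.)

n(Sn) = 48.8 / 118.71 = 0.4111 mol, so n(e⁻) = 2 × 0.4111 = 0.8222 mol.
The cells are in series, so the same 0.8222 mol of electrons passes through the second cell.
2 H⁺ + 2 e⁻ → H₂ — 2 mol e⁻ per mol H₂, so n(H₂) = 0.8222/2 = 0.4111 mol.
V = nRT/P = (0.4111 × 8.314 × 360) / (128 × 10³) = 0.00961 m³ = 9.61 L.

9.61 L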